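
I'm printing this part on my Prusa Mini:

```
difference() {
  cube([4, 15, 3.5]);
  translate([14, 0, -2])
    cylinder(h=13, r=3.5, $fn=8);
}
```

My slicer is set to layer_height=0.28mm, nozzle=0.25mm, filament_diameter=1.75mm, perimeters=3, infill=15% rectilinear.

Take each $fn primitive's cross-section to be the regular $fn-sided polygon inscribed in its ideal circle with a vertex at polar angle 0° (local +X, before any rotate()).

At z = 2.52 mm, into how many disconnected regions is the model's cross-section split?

1

At z = 2.52 mm: the 4×15 cube contributes its full rectangle; the cylinder at (14, 0): section is a regular 8-gon, circumradius r=3.5; After the difference (first − rest): starting from the 4×15 cube, the r=3.5 cylinder at (14, 0) misses the remaining region (no effect) — 1 connected region. The result has 1 disconnected region.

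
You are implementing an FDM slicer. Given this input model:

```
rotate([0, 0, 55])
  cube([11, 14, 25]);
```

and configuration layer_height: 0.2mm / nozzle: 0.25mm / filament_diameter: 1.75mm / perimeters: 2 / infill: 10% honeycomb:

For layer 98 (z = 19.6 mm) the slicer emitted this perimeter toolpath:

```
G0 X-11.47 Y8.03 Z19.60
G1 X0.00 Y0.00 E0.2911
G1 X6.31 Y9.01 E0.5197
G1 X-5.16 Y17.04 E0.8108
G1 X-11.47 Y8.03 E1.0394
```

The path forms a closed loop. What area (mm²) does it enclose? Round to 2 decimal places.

Apply the shoelace formula to the sequence of (X, Y) vertices; enclosed area = 154.01 mm².

154.01 mm²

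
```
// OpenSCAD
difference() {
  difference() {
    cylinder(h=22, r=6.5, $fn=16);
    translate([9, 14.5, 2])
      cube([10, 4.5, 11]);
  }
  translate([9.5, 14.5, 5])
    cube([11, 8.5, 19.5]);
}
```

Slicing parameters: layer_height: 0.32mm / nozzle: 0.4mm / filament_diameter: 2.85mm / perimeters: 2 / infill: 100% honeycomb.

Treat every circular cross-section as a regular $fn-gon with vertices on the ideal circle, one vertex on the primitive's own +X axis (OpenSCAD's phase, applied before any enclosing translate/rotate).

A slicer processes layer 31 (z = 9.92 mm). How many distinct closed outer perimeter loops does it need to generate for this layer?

At z = 9.92 mm: the r=6.5 cylinder contributes a regular 16-gon of circumradius 6.5; the cube at (9, 14.5) (footprint 10×4.5) is included at this height; After the difference (first − rest): starting from the r=6.5 cylinder, the 10×4.5 cube at (9, 14.5) misses the remaining region (no effect) — 1 connected region; the cube at (9.5, 14.5) is present — its section is the full 11×8.5 rectangle; Taking the first minus the rest: starting from the result so far, the 11×8.5 cube at (9.5, 14.5) misses the remaining region (no effect) — 1 connected region. The result has 1 disconnected region.

1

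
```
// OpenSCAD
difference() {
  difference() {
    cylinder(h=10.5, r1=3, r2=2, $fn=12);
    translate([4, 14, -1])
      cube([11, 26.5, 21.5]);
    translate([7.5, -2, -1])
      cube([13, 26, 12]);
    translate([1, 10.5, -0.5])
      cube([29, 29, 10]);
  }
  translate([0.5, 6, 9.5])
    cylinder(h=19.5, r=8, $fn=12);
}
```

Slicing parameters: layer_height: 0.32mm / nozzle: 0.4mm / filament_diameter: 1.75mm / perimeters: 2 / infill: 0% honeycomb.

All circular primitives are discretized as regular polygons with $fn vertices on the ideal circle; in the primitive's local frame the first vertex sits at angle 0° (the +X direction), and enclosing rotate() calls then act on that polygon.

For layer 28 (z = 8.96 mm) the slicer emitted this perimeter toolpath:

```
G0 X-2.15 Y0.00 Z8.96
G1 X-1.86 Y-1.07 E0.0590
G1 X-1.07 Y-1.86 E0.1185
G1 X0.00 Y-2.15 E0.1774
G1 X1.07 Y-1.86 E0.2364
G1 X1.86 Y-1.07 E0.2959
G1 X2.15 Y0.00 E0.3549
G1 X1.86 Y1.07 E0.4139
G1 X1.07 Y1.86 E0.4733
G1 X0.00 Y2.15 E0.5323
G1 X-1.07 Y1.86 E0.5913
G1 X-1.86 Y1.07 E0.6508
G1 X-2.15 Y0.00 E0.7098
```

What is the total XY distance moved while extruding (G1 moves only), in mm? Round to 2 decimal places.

Sum the Euclidean lengths of each G1 segment: total = 13.34 mm.

13.34 mm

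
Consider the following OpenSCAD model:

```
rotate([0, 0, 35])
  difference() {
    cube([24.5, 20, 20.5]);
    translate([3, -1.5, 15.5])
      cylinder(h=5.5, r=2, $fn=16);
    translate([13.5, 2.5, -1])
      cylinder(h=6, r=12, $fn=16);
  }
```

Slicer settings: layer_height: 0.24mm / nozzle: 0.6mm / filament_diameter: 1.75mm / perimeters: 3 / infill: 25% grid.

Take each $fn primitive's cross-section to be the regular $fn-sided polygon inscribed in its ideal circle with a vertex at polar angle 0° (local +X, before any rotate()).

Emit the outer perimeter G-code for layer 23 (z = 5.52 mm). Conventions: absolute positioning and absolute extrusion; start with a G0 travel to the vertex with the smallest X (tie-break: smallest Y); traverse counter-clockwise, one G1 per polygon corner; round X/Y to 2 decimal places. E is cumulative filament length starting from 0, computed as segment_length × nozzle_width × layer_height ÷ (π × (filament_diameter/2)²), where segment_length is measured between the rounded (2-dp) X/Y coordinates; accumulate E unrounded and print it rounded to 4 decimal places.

At z = 5.52 mm: the cube (footprint 24.5×20) is included at this height; the cylinder at (3, -1.5) is not intersected at this z (z outside [15.5, 21]); the cylinder at (13.5, 2.5) is not intersected at this z (z outside [-1, 5]); Taking the first minus the rest: none of the subtracted shapes is present at this height, so the 24.5×20 cube is unchanged — 1 connected region; (rotated 35° about Z; rotation is an isometry so areas/perimeters/island counts are preserved). The outline is a single polygon with 4 vertices. Extrusion per mm of travel: 0.6 × 0.24 / (π × 0.875²) = 0.059868. Accumulating E over each segment gives final E = 5.3286.

G0 X-11.47 Y16.38 Z5.52
G1 X0.00 Y0.00 E1.1972
G1 X20.07 Y14.05 E2.6639
G1 X8.60 Y30.44 E3.8615
G1 X-11.47 Y16.38 E5.3286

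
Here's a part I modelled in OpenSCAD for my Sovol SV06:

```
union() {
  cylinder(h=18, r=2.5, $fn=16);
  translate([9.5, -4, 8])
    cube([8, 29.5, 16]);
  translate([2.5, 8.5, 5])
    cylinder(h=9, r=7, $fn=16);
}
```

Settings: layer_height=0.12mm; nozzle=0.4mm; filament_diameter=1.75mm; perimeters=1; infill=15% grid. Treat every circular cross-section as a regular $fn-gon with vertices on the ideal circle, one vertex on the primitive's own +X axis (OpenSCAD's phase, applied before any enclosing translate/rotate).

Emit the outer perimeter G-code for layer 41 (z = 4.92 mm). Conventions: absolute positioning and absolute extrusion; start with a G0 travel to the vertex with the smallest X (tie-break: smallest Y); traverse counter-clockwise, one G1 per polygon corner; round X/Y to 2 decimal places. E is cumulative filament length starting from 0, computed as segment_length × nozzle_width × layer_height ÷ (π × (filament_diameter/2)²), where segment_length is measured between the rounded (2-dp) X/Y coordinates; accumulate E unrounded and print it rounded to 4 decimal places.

G0 X-2.50 Y0.00 Z4.92
G1 X-2.31 Y-0.96 E0.0195
G1 X-1.77 Y-1.77 E0.0390
G1 X-0.96 Y-2.31 E0.0584
G1 X0.00 Y-2.50 E0.0779
G1 X0.96 Y-2.31 E0.0974
G1 X1.77 Y-1.77 E0.1169
G1 X2.31 Y-0.96 E0.1363
G1 X2.50 Y0.00 E0.1558
G1 X2.31 Y0.96 E0.1754
G1 X1.77 Y1.77 E0.1948
G1 X0.96 Y2.31 E0.2142
G1 X0.00 Y2.50 E0.2337
G1 X-0.96 Y2.31 E0.2533
G1 X-1.77 Y1.77 E0.2727
G1 X-2.31 Y0.96 E0.2921
G1 X-2.50 Y0.00 E0.3117

At z = 4.92 mm: the cylinder: section is a regular 16-gon, circumradius r=2.5; the cube at (9.5, -4) is not intersected at this z (z outside [8, 24]); the cylinder at (2.5, 8.5) is not intersected at this z (z outside [5, 14]); Combining (union): only the r=2.5 cylinder is present, so the union is just that shape — 1 connected region. The outline is a single polygon with 16 vertices. Extrusion per mm of travel: 0.4 × 0.12 / (π × 0.875²) = 0.019956. Accumulating E over each segment gives final E = 0.3117.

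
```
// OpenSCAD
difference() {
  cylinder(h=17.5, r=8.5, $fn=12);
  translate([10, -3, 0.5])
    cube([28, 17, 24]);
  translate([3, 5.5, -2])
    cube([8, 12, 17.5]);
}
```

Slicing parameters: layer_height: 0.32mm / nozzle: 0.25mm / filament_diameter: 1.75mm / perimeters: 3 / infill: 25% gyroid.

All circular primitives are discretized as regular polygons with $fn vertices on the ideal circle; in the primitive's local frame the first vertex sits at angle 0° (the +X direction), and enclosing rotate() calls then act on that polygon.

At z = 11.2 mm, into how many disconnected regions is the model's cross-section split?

At z = 11.2 mm: the cylinder: section is a regular 12-gon, circumradius r=8.5; the 28×17 cube at (10, -3) contributes its full rectangle; the cube at (3, 5.5) (footprint 8×12) is included at this height; Taking the first minus the rest: starting from the r=8.5 cylinder, the 28×17 cube at (10, -3) misses the remaining region (no effect); the 8×12 cube at (3, 5.5) partially overlaps it — only the 4.27 mm² overlap (of its 96.00 mm²) is removed, clipping the outline — 1 connected region. The result has 1 disconnected region.

1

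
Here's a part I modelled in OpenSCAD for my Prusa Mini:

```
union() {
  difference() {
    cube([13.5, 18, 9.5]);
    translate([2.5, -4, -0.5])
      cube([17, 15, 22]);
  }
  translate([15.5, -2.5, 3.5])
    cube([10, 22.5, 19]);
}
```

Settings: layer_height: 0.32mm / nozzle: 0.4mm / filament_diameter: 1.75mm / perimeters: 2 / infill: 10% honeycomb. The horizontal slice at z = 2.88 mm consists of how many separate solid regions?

At z = 2.88 mm: the cube (footprint 13.5×18) is included at this height; the cube at (2.5, -4) is present — its section is the full 17×15 rectangle; Taking the first minus the rest: starting from the 13.5×18 cube, the 17×15 cube at (2.5, -4) partially overlaps it — only the 121.00 mm² overlap (of its 255.00 mm²) is removed, clipping the outline — 1 connected region; the cube at (15.5, -2.5) does not reach this height (z outside [3.5, 22.5]); Merging all regions: only that combined region is present, so the union is just that shape — 1 connected region. The result has 1 disconnected region.

1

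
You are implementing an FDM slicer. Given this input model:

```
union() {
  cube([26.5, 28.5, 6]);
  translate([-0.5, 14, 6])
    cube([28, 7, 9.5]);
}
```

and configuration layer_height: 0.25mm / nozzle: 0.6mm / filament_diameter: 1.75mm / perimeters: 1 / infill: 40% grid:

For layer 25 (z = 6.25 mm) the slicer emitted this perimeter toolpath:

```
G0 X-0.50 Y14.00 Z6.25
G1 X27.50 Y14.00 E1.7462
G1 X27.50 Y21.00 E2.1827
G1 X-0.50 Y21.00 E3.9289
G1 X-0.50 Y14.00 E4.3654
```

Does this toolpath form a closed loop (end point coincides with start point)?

Start point (G0): (-0.50, 14.00). End point (last G1): the path returns to the start — closed.

yes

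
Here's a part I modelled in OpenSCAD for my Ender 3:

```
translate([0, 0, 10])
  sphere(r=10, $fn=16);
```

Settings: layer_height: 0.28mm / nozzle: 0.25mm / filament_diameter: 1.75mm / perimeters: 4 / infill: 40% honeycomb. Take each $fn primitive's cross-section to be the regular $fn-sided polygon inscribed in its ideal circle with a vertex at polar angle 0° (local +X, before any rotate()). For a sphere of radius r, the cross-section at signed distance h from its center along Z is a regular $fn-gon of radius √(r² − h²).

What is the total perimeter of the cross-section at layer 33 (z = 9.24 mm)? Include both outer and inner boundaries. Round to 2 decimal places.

62.25 mm

At z = 9.24 mm: the r=10 sphere slices to a regular 16-gon of circumradius 9.971 (√(r²−h²) with h=0.76 from center) (perimeter = 2·16·9.971·sin(180°/16) = 62.25 mm). Overall, the cross-section is a single solid region. Total boundary length (outer) = 62.25 mm.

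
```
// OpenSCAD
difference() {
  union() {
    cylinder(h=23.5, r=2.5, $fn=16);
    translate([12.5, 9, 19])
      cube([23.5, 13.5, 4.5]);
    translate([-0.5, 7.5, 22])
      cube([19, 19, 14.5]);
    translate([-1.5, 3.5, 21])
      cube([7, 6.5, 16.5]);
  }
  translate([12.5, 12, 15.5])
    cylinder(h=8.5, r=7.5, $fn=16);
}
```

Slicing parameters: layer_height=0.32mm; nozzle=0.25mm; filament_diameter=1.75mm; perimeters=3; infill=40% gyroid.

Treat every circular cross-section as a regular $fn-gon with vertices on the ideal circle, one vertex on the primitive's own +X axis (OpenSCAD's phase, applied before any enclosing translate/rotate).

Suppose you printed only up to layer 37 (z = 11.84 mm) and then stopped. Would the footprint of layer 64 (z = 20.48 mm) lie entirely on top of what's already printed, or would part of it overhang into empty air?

Compare the two slices. At z = 11.84: the cylinder: section is a regular 16-gon, circumradius r=2.5 (area = (16/2)·2.500²·sin(360°/16) = 19.13 mm²); the cube at (12.5, 9) is not intersected at this z (z outside [19, 23.5]); the cube at (-0.5, 7.5) does not reach this height (z outside [22, 36.5]); the cube at (-1.5, 3.5) is not intersected at this z (z outside [21, 37.5]); Merging all regions: only the r=2.5 cylinder is present, so the union is just that shape — area = 19.13 mm²; the cylinder at (12.5, 12) is absent (z outside [15.5, 24]); Subtracting the remaining from the first: none of the subtracted shapes is present at this height, so that combined region is unchanged — area = 19.13 mm². At z = 20.48: the r=2.5 cylinder contributes a regular 16-gon of circumradius 2.5 (area = (16/2)·2.500²·sin(360°/16) = 19.13 mm²); the cube at (12.5, 9) (footprint 23.5×13.5) is included at this height (area 317.25 mm²); the cube at (-0.5, 7.5) is absent (z outside [22, 36.5]); the cube at (-1.5, 3.5) is absent (z outside [21, 37.5]); Combining (union): the 2 present regions are separate (no shared area or edge), so areas and boundary lengths simply add and each stays a separate island — area = 336.38 mm²; the r=7.5 cylinder at (12.5, 12) contributes a regular 16-gon of circumradius 7.5 (area = (16/2)·7.500²·sin(360°/16) = 172.21 mm²); After the difference (first − rest): starting from that combined region (336.38 mm²), the r=7.5 cylinder at (12.5, 12) partially overlaps it — only the 64.65 mm² overlap (of its 172.21 mm²) is removed, clipping the outline — area = 271.73 mm². Checking containment: at z = 20.48 the cross-section extends beyond the z = 11.84 cross-section by about 252.60 mm².

part overhangs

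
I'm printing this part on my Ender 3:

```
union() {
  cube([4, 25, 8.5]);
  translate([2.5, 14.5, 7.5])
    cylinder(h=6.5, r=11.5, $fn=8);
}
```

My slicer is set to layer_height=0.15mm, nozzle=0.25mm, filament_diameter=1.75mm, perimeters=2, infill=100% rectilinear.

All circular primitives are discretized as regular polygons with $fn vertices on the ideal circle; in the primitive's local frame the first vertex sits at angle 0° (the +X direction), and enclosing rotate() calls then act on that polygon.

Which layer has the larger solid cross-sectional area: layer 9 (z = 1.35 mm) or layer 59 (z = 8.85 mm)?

Layer 9 (z = 1.35): the cube (footprint 4×25) is included at this height (area 100.00 mm²); the cylinder at (2.5, 14.5) is not intersected at this z (z outside [7.5, 14]); Combining (union): only the 4×25 cube is present, so the union is just that shape — area = 100.00 mm². So its area = 100.00 mm². Layer 59 (z = 8.85): the cube does not reach this height (z outside [0, 8.5]); the cylinder at (2.5, 14.5): section is a regular 8-gon, circumradius r=11.5 (area = (8/2)·11.500²·sin(360°/8) = 374.06 mm²); Combining (union): only the r=11.5 cylinder at (2.5, 14.5) is present, so the union is just that shape — area = 374.06 mm². So its area = 374.06 mm². Layer 59 is larger (374.06 vs 100.00 mm²).

layer 59 (z = 8.85 mm)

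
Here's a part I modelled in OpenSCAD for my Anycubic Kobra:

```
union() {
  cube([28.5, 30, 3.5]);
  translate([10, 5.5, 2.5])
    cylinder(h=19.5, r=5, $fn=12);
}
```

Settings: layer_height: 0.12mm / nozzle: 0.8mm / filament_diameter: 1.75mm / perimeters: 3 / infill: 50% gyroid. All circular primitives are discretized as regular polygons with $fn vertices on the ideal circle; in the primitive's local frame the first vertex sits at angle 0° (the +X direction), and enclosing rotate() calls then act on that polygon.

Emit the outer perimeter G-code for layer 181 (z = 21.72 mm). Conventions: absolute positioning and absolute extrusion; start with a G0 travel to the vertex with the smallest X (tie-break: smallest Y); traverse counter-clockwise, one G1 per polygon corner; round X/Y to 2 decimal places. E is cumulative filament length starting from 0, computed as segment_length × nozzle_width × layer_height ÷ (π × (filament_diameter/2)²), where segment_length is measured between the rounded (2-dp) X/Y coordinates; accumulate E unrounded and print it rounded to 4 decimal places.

G0 X5.00 Y5.50 Z21.72
G1 X5.67 Y3.00 E0.1033
G1 X7.50 Y1.17 E0.2066
G1 X10.00 Y0.50 E0.3099
G1 X12.50 Y1.17 E0.4132
G1 X14.33 Y3.00 E0.5165
G1 X15.00 Y5.50 E0.6198
G1 X14.33 Y8.00 E0.7231
G1 X12.50 Y9.83 E0.8264
G1 X10.00 Y10.50 E0.9297
G1 X7.50 Y9.83 E1.0330
G1 X5.67 Y8.00 E1.1363
G1 X5.00 Y5.50 E1.2396

At z = 21.72 mm: the cube does not reach this height (z outside [0, 3.5]); the r=5 cylinder at (10, 5.5) contributes a regular 12-gon of circumradius 5; Merging all regions: only the r=5 cylinder at (10, 5.5) is present, so the union is just that shape — 1 connected region. The outline is a single polygon with 12 vertices. Extrusion per mm of travel: 0.8 × 0.12 / (π × 0.875²) = 0.039912. Accumulating E over each segment gives final E = 1.2396.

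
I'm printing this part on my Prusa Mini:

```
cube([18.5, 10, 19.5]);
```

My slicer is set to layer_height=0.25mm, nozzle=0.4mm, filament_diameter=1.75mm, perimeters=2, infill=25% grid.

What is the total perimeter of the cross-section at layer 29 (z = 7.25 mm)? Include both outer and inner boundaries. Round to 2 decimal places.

At z = 7.25 mm: the cube (footprint 18.5×10) is included at this height (perimeter 57.00 mm). Overall, the cross-section is a single solid region. Total boundary length (outer) = 57.00 mm.

57.00 mm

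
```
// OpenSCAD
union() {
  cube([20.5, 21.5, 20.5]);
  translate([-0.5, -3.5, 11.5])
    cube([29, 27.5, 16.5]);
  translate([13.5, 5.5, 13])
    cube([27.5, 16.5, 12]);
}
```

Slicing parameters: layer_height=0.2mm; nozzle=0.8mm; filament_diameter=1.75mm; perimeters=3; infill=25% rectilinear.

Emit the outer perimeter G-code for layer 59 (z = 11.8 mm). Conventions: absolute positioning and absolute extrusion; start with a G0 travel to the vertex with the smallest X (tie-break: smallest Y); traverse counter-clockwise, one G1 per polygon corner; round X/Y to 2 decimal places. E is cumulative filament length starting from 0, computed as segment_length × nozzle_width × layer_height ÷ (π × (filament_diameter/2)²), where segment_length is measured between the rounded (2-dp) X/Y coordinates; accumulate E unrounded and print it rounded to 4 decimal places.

G0 X-0.50 Y-3.50 Z11.80
G1 X28.50 Y-3.50 E1.9291
G1 X28.50 Y24.00 E3.7584
G1 X-0.50 Y24.00 E5.6875
G1 X-0.50 Y-3.50 E7.5168

At z = 11.8 mm: the cube is present — its section is the full 20.5×21.5 rectangle; the cube at (-0.5, -3.5) (footprint 29×27.5) is included at this height; the cube at (13.5, 5.5) is not intersected at this z (z outside [13, 25]); Combining (union): the 20.5×21.5 cube lies entirely inside the 29×27.5 cube at (-0.5, -3.5), so the union is just the 29×27.5 cube at (-0.5, -3.5) — 1 connected region. The outline is a single polygon with 4 vertices. Extrusion per mm of travel: 0.8 × 0.2 / (π × 0.875²) = 0.066520. Accumulating E over each segment gives final E = 7.5168.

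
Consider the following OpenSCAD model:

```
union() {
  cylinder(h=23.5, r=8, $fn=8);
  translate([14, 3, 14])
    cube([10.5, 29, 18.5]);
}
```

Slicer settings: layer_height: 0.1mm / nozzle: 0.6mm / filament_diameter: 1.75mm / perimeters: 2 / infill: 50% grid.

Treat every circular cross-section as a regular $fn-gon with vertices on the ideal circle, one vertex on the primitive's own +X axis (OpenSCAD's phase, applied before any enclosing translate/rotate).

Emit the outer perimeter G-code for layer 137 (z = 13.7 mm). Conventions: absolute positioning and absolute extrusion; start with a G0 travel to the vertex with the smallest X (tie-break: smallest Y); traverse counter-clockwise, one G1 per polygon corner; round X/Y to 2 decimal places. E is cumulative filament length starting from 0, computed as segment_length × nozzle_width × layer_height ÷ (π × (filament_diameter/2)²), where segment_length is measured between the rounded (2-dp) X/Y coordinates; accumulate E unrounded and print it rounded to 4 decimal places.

At z = 13.7 mm: the r=8 cylinder gives a regular 8-gon of circumradius 8 (constant along its height); the cube at (14, 3) is not intersected at this z (z outside [14, 32.5]); Combining (union): only the r=8 cylinder is present, so the union is just that shape — 1 connected region. The outline is a single polygon with 8 vertices. Extrusion per mm of travel: 0.6 × 0.1 / (π × 0.875²) = 0.024945. Accumulating E over each segment gives final E = 1.2222.

G0 X-8.00 Y0.00 Z13.70
G1 X-5.66 Y-5.66 E0.1528
G1 X0.00 Y-8.00 E0.3056
G1 X5.66 Y-5.66 E0.4583
G1 X8.00 Y0.00 E0.6111
G1 X5.66 Y5.66 E0.7639
G1 X0.00 Y8.00 E0.9167
G1 X-5.66 Y5.66 E1.0695
G1 X-8.00 Y0.00 E1.2222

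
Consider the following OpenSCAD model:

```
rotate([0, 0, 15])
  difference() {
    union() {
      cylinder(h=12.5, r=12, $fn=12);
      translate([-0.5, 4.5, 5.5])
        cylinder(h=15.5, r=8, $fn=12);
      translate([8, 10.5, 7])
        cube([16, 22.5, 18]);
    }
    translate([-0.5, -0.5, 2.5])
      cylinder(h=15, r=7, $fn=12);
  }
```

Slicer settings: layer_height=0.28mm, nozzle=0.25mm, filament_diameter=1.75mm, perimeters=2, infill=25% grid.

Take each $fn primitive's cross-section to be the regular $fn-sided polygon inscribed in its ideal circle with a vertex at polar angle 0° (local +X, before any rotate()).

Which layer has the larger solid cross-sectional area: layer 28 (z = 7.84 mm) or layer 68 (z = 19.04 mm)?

Layer 28 (z = 7.84): the r=12 cylinder contributes a regular 12-gon of circumradius 12 (area = (12/2)·12.000²·sin(360°/12) = 432.00 mm²); the cylinder at (-0.5, 4.5): section is a regular 12-gon, circumradius r=8 (area = (12/2)·8.000²·sin(360°/12) = 192.00 mm²); the cube at (8, 10.5) (footprint 16×22.5) is included at this height (area 360.00 mm²); Taking the union: the regions partially overlap — summed areas 984.00 mm² minus the doubly-counted overlap 187.57 mm² gives 796.43 mm² — area = 796.43 mm²; the r=7 cylinder at (-0.5, -0.5) gives a regular 12-gon of circumradius 7 (constant along its height) (area = (12/2)·7.000²·sin(360°/12) = 147.00 mm²); After the difference (first − rest): starting from that combined region (796.43 mm²), the r=7 cylinder at (-0.5, -0.5) lies wholly inside it (removes its full 147.00 mm² and its 43.48 mm outline becomes a hole wall) — area = 649.43 mm²; (rotated 15° about Z; rotation is an isometry so areas/perimeters/island counts are preserved). So its area = 649.43 mm². Layer 68 (z = 19.04): the cylinder does not reach this height (z outside [0, 12.5]); the r=8 cylinder at (-0.5, 4.5) contributes a regular 12-gon of circumradius 8 (area = (12/2)·8.000²·sin(360°/12) = 192.00 mm²); the cube at (8, 10.5) is present — its section is the full 16×22.5 rectangle (area 360.00 mm²); Merging all regions: the 2 present regions are separate (no shared area or edge), so areas and boundary lengths simply add and each stays a separate island — area = 552.00 mm²; the cylinder at (-0.5, -0.5) is absent (z outside [2.5, 17.5]); Taking the first minus the rest: none of the subtracted shapes is present at this height, so that combined region is unchanged — area = 552.00 mm²; (whole slice rotated 15° about Z — lengths, areas and connectivity unchanged). So its area = 552.00 mm². Layer 28 is larger (649.43 vs 552.00 mm²).

layer 28 (z = 7.84 mm)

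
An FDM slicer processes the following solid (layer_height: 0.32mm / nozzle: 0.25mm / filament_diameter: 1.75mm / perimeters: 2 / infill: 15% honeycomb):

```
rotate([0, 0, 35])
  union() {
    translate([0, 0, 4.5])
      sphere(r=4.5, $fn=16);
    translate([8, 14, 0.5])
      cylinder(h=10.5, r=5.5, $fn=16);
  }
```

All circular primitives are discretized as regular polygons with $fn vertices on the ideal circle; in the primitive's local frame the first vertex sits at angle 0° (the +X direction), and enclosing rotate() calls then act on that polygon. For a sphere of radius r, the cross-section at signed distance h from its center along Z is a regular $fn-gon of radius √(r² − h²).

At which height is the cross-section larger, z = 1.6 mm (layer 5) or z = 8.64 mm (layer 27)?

layer 5 (z = 1.6 mm)

Layer 5 (z = 1.6): the sphere: section is a regular 16-gon, circumradius = √(r²−h²) = √(4.5²−2.9²) = 3.441 (area = (16/2)·3.441²·sin(360°/16) = 36.25 mm²); the r=5.5 cylinder at (8, 14) contributes a regular 16-gon of circumradius 5.5 (area = (16/2)·5.500²·sin(360°/16) = 92.61 mm²); Taking the union: the 2 present regions are separate (no shared area or edge), so areas and boundary lengths simply add and each stays a separate island — area = 128.86 mm²; (rotated 35° about Z; rotation is an isometry so areas/perimeters/island counts are preserved). So its area = 128.86 mm². Layer 27 (z = 8.64): the sphere: section is a regular 16-gon, circumradius = √(r²−h²) = √(4.5²−4.14²) = 1.764 (area = (16/2)·1.764²·sin(360°/16) = 9.52 mm²); the r=5.5 cylinder at (8, 14) contributes a regular 16-gon of circumradius 5.5 (area = (16/2)·5.500²·sin(360°/16) = 92.61 mm²); Taking the union: the 2 present regions are separate (no shared area or edge), so areas and boundary lengths simply add and each stays a separate island — area = 102.13 mm²; (rotated 35° about Z; rotation is an isometry so areas/perimeters/island counts are preserved). So its area = 102.13 mm². Layer 5 is larger (128.86 vs 102.13 mm²).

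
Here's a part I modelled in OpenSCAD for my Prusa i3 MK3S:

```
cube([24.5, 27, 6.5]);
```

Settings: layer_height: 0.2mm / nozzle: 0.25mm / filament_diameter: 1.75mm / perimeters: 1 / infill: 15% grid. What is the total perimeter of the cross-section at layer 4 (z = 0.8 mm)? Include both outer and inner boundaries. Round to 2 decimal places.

103.00 mm

At z = 0.8 mm: the cube is present — its section is the full 24.5×27 rectangle (perimeter 103.00 mm). Overall, the cross-section is a single solid region. Total boundary length (outer) = 103.00 mm.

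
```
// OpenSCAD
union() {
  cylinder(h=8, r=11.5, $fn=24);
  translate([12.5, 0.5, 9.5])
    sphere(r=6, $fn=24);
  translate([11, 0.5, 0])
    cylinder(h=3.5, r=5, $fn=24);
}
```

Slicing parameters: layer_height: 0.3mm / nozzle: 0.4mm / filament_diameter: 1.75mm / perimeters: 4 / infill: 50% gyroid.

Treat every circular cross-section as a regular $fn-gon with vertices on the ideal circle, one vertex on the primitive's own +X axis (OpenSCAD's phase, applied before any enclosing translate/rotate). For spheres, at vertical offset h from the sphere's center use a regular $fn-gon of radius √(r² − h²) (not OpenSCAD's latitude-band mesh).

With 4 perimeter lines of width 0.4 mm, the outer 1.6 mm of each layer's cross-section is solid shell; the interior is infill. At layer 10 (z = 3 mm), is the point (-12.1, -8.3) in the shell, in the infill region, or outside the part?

outside

At z = 3 mm: the cylinder: section is a regular 24-gon, circumradius r=11.5; the sphere at (12.5, 0.5) is not intersected at this z (|z−center|=6.500 > r=6); the r=5 cylinder at (11, 0.5) contributes a regular 24-gon of circumradius 5; Merging all regions: the regions partially overlap (shared area 39.34 mm²), so overlapping operands fuse into one piece — 1 connected region. Overall, the cross-section is a single solid region. The nearest boundary edge runs (-8.13, -8.13)→(-9.96, -5.75); distance from the point to it = 3.25 mm. The point is not inside any of the regions above, so it lies outside the cross-section (3.25 mm from the nearest boundary).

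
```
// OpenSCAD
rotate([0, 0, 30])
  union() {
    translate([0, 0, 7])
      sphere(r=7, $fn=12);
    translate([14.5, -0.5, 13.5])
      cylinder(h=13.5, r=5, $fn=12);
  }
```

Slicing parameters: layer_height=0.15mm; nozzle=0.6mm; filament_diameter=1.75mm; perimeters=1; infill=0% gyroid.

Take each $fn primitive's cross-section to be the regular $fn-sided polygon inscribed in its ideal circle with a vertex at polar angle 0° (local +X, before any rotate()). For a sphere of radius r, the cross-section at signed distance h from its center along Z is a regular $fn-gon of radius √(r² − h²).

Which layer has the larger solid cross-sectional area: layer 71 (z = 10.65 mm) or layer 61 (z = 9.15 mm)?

Layer 71 (z = 10.65): the sphere: section is a regular 12-gon, circumradius = √(r²−h²) = √(7²−3.65²) = 5.973 (area = (12/2)·5.973²·sin(360°/12) = 107.03 mm²); the cylinder at (14.5, -0.5) is absent (z outside [13.5, 27]); Taking the union: only the r=7 sphere is present, so the union is just that shape — area = 107.03 mm²; (rotated 30° about Z; rotation is an isometry so areas/perimeters/island counts are preserved). So its area = 107.03 mm². Layer 61 (z = 9.15): the r=7 sphere slices to a regular 12-gon of circumradius 6.662 (√(r²−h²) with h=2.15 from center) (area = (12/2)·6.662²·sin(360°/12) = 133.13 mm²); the cylinder at (14.5, -0.5) does not reach this height (z outside [13.5, 27]); Taking the union: only the r=7 sphere is present, so the union is just that shape — area = 133.13 mm²; (rotated 30° about Z; rotation is an isometry so areas/perimeters/island counts are preserved). So its area = 133.13 mm². Layer 61 is larger (133.13 vs 107.03 mm²).

layer 61 (z = 9.15 mm)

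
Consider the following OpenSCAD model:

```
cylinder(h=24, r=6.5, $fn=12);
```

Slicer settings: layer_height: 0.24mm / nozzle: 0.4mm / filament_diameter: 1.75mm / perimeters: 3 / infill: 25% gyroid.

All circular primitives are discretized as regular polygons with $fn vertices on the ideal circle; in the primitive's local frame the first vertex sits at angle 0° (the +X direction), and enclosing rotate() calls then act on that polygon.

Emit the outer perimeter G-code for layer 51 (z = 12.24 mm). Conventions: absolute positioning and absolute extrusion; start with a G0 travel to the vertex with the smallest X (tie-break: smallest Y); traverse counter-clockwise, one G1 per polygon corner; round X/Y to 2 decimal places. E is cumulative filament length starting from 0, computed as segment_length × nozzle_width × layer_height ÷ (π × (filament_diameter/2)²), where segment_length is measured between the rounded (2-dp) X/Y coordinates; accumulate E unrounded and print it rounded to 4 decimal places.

G0 X-6.50 Y0.00 Z12.24
G1 X-5.63 Y-3.25 E0.1343
G1 X-3.25 Y-5.63 E0.2686
G1 X0.00 Y-6.50 E0.4029
G1 X3.25 Y-5.63 E0.5372
G1 X5.63 Y-3.25 E0.6715
G1 X6.50 Y0.00 E0.8058
G1 X5.63 Y3.25 E0.9401
G1 X3.25 Y5.63 E1.0744
G1 X0.00 Y6.50 E1.2087
G1 X-3.25 Y5.63 E1.3430
G1 X-5.63 Y3.25 E1.4773
G1 X-6.50 Y0.00 E1.6116

At z = 12.24 mm: the cylinder: section is a regular 12-gon, circumradius r=6.5. The outline is a single polygon with 12 vertices. Extrusion per mm of travel: 0.4 × 0.24 / (π × 0.875²) = 0.039912. Accumulating E over each segment gives final E = 1.6116.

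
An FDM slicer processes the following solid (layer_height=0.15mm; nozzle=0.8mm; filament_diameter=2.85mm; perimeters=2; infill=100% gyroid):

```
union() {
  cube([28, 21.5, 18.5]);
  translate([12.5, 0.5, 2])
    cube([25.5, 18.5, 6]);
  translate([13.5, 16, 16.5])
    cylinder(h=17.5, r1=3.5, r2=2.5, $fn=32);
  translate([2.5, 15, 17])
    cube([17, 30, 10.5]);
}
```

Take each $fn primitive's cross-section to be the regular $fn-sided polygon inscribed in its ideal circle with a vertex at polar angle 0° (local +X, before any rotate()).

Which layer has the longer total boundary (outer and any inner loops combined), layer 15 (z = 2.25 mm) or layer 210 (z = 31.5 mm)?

Layer 15 (z = 2.25): the cube (footprint 28×21.5) is included at this height (perimeter 99.00 mm); the cube at (12.5, 0.5) (footprint 25.5×18.5) is included at this height (perimeter 88.00 mm); the cone at (13.5, 16) does not reach this height (z outside [16.5, 34]); the cube at (2.5, 15) is absent (z outside [17, 27.5]); Combining (union): the regions partially overlap (shared area 286.75 mm²), so the edge portions inside another operand are dropped and the merged outline is re-measured after clipping — boundary = 119.00 mm. So its perimeter = 119.00 mm. Layer 210 (z = 31.5): the cube is absent (z outside [0, 18.5]); the cube at (12.5, 0.5) does not reach this height (z outside [2, 8]); the cone at (13.5, 16) contributes a regular 32-gon of circumradius 2.643 (interpolated between r1=3.5 and r2=2.5 at t=0.857) (perimeter = 2·32·2.643·sin(180°/32) = 16.58 mm); the cube at (2.5, 15) is absent (z outside [17, 27.5]); Taking the union: only the cone at (13.5, 16) is present, so the union is just that shape — boundary = 16.58 mm. So its perimeter = 16.58 mm. Layer 15 is larger (119.00 vs 16.58 mm).

layer 15 (z = 2.25 mm)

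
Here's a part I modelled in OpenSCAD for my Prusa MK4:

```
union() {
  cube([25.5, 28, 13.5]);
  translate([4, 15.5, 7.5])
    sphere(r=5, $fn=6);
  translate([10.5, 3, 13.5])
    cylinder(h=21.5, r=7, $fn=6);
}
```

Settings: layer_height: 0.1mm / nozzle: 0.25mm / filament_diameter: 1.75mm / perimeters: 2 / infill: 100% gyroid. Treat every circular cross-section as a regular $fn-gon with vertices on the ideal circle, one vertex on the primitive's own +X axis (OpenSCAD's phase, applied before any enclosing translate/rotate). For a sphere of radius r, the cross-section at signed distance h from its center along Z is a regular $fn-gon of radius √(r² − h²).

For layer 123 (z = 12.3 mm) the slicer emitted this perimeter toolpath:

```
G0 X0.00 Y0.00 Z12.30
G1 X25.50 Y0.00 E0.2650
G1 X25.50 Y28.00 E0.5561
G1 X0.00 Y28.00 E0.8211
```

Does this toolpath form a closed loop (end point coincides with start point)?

Start point (G0): (0.00, 0.00). End point (last G1): the path does not return to the start — open.

no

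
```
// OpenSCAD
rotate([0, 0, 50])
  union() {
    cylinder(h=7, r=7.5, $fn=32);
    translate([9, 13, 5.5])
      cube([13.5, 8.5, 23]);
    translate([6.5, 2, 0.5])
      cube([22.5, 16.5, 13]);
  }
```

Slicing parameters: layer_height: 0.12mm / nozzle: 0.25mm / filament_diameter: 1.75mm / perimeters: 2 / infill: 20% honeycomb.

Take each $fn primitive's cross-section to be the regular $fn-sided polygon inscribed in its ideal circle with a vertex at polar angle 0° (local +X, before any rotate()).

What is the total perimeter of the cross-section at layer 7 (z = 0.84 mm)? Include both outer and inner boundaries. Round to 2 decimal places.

At z = 0.84 mm: the r=7.5 cylinder gives a regular 32-gon of circumradius 7.5 (constant along its height) (perimeter = 2·32·7.500·sin(180°/32) = 47.05 mm); the cube at (9, 13) does not reach this height (z outside [5.5, 28.5]); the cube at (6.5, 2) is present — its section is the full 22.5×16.5 rectangle (perimeter 78.00 mm); Merging all regions: the regions partially overlap (shared area 0.66 mm²), so the edge portions inside another operand are dropped and the merged outline is re-measured after clipping — boundary = 120.86 mm; (rotated 50° about Z; rotation is an isometry so areas/perimeters/island counts are preserved). Overall, the cross-section is a single solid region. Total boundary length (outer) = 120.86 mm.

120.86 mm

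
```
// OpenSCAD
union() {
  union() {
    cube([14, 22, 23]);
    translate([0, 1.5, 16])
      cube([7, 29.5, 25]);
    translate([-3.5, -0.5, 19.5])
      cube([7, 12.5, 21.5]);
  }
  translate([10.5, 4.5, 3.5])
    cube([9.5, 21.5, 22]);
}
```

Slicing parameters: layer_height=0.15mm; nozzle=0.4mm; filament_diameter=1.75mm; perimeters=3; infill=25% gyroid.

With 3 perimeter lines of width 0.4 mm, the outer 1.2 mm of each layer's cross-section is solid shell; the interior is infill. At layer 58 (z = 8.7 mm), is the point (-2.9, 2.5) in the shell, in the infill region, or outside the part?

outside

At z = 8.7 mm: the cube (footprint 14×22) is included at this height; the cube at (0, 1.5) does not reach this height (z outside [16, 41]); the cube at (-3.5, -0.5) is not intersected at this z (z outside [19.5, 41]); Combining (union): only the 14×22 cube is present, so the union is just that shape — 1 connected region; the cube at (10.5, 4.5) is present — its section is the full 9.5×21.5 rectangle; Taking the union: the regions partially overlap (shared area 61.25 mm²), so overlapping operands fuse into one piece — 1 connected region. Overall, the cross-section is a single solid region. The nearest boundary edge runs (0.00, 0.00)→(0.00, 22.00); distance from the point to it = 2.90 mm. The point is not inside any of the regions above, so it lies outside the cross-section (2.90 mm from the nearest boundary).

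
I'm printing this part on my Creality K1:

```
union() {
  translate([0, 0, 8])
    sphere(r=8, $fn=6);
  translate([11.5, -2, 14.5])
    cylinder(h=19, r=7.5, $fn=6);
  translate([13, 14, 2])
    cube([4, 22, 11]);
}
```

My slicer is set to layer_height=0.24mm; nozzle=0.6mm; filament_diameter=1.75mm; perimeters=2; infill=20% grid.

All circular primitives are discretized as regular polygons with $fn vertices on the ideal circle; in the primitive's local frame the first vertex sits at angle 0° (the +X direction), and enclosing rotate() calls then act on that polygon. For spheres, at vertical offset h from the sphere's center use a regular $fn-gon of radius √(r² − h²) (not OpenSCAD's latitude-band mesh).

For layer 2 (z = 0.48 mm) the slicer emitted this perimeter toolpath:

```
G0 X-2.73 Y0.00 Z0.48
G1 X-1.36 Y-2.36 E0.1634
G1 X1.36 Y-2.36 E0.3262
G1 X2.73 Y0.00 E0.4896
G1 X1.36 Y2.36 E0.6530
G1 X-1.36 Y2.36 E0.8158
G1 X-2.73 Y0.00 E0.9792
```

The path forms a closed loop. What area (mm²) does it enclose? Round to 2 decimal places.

Apply the shoelace formula to the sequence of (X, Y) vertices; enclosed area = 19.30 mm².

19.30 mm²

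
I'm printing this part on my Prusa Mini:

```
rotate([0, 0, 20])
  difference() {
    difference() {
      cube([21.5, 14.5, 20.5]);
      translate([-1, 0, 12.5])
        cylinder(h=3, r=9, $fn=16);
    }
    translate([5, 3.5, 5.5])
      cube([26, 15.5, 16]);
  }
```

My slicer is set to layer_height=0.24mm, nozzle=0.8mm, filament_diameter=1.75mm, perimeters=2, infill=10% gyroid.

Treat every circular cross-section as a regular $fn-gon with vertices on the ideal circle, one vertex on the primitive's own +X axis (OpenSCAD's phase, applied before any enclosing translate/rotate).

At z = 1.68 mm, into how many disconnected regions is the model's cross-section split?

At z = 1.68 mm: the cube is present — its section is the full 21.5×14.5 rectangle; the cylinder at (-1, 0) is not intersected at this z (z outside [12.5, 15.5]); Taking the first minus the rest: none of the subtracted shapes is present at this height, so the 21.5×14.5 cube is unchanged — 1 connected region; the cube at (5, 3.5) is absent (z outside [5.5, 21.5]); After the difference (first − rest): none of the subtracted shapes is present at this height, so that combined region is unchanged — 1 connected region; (rotated 20° about Z; rotation is an isometry so areas/perimeters/island counts are preserved). The result has 1 disconnected region.

1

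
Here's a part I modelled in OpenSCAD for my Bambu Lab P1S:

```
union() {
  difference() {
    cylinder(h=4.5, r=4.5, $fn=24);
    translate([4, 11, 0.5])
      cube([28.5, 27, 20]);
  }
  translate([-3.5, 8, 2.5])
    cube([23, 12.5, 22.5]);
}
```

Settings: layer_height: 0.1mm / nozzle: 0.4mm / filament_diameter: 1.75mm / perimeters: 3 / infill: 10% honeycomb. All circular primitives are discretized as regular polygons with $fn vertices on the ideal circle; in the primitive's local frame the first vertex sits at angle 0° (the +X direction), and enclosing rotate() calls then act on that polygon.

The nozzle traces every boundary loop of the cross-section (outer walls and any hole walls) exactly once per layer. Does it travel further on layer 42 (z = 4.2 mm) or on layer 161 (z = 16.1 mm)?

layer 42 (z = 4.2 mm)

Layer 42 (z = 4.2): the r=4.5 cylinder contributes a regular 24-gon of circumradius 4.5 (perimeter = 2·24·4.500·sin(180°/24) = 28.19 mm); the cube at (4, 11) is present — its section is the full 28.5×27 rectangle (perimeter 111.00 mm); Subtracting the remaining from the first: starting from the r=4.5 cylinder, the 28.5×27 cube at (4, 11) misses the remaining region (no effect) — boundary = 28.19 mm; the cube at (-3.5, 8) (footprint 23×12.5) is included at this height (perimeter 71.00 mm); Taking the union: the 2 present regions are separate (no shared area or edge), so areas and boundary lengths simply add and each stays a separate island — boundary = 99.19 mm. So its perimeter = 99.19 mm. Layer 161 (z = 16.1): the cylinder is not intersected at this z (z outside [0, 4.5]); the cube at (4, 11) is present — its section is the full 28.5×27 rectangle (perimeter 111.00 mm); After the difference (first − rest): the first operand is absent here, so nothing remains; the cube at (-3.5, 8) (footprint 23×12.5) is included at this height (perimeter 71.00 mm); Merging all regions: only the 23×12.5 cube at (-3.5, 8) is present, so the union is just that shape — boundary = 71.00 mm. So its perimeter = 71.00 mm. Layer 42 is larger (99.19 vs 71.00 mm).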